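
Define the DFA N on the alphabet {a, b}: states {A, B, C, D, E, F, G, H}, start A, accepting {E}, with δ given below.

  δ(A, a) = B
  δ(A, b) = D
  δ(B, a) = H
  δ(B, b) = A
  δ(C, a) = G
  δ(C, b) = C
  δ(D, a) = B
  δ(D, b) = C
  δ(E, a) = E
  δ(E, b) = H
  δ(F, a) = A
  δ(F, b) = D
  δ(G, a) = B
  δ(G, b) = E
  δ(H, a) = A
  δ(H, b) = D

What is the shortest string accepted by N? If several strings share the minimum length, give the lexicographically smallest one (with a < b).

bbab

A breadth-first search from A reaches an accepting state first via the path A → D → C → G → E on input bbab.
No string of length < 4 is accepted (BFS exhausts all shorter strings without reaching an accepting state), and bbab is the lexicographically least accepting string of length 4.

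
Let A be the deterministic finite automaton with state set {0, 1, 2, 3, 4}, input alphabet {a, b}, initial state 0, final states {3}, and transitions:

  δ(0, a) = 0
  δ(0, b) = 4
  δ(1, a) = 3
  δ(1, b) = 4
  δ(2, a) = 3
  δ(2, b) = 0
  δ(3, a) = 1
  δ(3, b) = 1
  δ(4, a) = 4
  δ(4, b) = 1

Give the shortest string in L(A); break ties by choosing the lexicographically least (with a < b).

bba

A breadth-first search from 0 reaches an accepting state first via the path 0 → 4 → 1 → 3 on input bba.
No string of length < 3 is accepted (BFS exhausts all shorter strings without reaching an accepting state), and bba is the lexicographically least accepting string of length 3.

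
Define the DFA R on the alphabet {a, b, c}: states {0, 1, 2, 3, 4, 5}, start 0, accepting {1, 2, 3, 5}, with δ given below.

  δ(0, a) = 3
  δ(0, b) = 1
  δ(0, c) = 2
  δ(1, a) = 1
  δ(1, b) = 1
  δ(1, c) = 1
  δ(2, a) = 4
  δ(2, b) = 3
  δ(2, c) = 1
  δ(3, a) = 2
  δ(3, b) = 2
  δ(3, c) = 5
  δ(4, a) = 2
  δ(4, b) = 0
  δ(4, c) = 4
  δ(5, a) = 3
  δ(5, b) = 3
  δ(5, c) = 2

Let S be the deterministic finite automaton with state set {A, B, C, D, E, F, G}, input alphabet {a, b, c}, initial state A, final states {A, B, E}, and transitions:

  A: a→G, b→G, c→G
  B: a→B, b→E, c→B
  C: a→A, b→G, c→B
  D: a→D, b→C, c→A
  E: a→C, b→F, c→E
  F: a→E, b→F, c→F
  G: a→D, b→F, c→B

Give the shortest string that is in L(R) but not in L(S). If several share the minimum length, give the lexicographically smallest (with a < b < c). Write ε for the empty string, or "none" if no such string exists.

The string a is accepted by R but not by S.
No shorter string lies in the difference, and a is the lexicographically first length-1 string in L(R) \ L(S).

a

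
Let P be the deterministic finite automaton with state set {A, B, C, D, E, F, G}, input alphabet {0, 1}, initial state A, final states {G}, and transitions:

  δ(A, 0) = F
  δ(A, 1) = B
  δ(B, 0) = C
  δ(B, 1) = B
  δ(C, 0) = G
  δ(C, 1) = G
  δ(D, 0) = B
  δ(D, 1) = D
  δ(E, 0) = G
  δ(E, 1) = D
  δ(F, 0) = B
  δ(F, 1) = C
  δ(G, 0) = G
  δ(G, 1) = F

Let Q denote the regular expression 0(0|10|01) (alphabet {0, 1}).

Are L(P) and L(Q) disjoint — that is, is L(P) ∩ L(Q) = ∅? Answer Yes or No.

No

The string 010 is accepted by both P and Q.
Hence L(P) ∩ L(Q) ≠ ∅.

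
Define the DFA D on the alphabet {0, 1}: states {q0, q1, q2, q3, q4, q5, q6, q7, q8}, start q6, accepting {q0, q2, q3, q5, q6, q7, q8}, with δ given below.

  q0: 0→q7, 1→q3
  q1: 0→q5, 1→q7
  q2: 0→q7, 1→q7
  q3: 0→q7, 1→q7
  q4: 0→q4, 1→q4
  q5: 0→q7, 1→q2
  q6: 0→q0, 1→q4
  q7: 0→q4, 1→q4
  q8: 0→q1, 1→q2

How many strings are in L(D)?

6

The useful subgraph on states {q0, q3, q6, q7} is acyclic, so L(D) is finite; the longest accepting path visits 4 useful states, giving maximum string length 3.
Counting accepting paths from q6 by length: 1 of length 0, 1 of length 1, 2 of length 2, 2 of length 3. Total 6.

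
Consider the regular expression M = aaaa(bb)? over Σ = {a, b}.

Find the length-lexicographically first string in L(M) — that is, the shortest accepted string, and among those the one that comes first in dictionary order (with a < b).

aaaa

By inspection of the expression, no string of length less than 4 matches, and aaaa is the lexicographically first match of length 4.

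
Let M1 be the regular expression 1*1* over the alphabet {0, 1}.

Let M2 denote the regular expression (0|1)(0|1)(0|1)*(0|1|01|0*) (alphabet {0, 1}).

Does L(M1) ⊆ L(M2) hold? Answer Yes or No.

The empty string ε is in L(M1) but not in L(M2).
So L(M1) ⊄ L(M2).

No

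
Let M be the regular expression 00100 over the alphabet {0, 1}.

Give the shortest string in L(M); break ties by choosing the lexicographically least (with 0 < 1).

By inspection of the expression, no string of length less than 5 matches, and 00100 is the lexicographically first match of length 5.

00100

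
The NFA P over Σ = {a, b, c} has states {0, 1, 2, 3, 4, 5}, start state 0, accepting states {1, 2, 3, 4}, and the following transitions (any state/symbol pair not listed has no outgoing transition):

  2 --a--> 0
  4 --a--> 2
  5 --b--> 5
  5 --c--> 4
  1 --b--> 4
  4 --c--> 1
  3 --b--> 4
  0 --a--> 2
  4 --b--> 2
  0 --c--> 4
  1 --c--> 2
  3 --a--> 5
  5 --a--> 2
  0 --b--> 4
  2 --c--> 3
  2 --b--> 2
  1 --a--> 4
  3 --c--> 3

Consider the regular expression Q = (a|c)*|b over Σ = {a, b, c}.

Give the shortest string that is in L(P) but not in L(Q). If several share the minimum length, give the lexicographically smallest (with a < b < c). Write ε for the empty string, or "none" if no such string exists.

ab

The string ab is accepted by P but not by Q.
No shorter string lies in the difference, and ab is the lexicographically first length-2 string in L(P) \ L(Q).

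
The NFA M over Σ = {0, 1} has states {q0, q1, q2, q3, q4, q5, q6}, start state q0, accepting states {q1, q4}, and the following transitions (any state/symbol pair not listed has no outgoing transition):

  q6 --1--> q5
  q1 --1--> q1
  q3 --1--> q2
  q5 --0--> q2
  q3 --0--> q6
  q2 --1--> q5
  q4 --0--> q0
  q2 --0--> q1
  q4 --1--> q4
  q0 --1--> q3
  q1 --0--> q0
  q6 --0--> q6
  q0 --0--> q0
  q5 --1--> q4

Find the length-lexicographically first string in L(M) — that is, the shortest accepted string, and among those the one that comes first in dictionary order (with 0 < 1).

A breadth-first search from q0 reaches an accepting state first via the path q0 → q3 → q2 → q1 on input 110.
No string of length < 3 is accepted (BFS exhausts all shorter strings without reaching an accepting state), and 110 is the lexicographically least accepting string of length 3.

110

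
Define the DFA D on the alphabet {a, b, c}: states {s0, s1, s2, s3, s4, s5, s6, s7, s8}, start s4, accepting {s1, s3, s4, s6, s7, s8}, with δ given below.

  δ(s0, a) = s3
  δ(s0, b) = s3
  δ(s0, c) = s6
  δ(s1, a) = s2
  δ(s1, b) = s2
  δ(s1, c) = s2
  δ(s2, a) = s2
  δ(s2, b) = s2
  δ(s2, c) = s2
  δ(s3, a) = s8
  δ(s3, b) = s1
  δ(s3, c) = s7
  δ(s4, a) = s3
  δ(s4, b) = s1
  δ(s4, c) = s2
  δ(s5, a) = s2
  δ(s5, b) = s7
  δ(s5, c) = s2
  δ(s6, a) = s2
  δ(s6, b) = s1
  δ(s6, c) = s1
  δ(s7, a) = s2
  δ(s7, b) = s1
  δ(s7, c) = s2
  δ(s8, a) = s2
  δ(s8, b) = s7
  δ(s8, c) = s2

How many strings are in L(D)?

9

The useful subgraph on states {s1, s3, s4, s7, s8} is acyclic, so L(D) is finite; the longest accepting path visits 5 useful states, giving maximum string length 4.
Counting accepting paths from s4 by length: 1 of length 0, 2 of length 1, 3 of length 2, 2 of length 3, 1 of length 4. Total 9.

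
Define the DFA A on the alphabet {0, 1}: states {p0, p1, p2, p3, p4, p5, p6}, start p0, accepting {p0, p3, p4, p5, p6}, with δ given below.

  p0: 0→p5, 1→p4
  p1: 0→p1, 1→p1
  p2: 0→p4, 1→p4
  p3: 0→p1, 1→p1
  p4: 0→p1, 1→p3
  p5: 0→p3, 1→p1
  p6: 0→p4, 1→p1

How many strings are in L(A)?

5

The useful subgraph on states {p0, p3, p4, p5} is acyclic, so L(A) is finite; the longest accepting path visits 3 useful states, giving maximum string length 2.
Counting accepting paths from p0 by length: 1 of length 0, 2 of length 1, 2 of length 2. Total 5.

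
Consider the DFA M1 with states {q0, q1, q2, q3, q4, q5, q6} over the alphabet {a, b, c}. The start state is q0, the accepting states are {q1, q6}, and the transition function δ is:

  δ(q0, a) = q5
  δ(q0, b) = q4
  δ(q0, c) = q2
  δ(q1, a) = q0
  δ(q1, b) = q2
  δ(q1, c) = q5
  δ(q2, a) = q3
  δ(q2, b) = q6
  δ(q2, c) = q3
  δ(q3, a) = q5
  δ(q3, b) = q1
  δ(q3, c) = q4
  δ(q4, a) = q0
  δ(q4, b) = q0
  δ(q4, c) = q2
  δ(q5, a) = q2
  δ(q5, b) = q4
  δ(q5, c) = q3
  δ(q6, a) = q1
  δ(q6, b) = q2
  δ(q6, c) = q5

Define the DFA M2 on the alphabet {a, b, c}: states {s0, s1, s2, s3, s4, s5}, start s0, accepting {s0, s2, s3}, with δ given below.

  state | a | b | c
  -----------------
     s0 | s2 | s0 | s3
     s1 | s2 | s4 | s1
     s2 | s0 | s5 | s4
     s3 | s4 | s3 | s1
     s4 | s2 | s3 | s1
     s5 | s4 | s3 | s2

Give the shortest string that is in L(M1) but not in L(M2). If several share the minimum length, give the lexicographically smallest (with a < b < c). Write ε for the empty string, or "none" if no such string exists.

cba

The string cba is accepted by M1 but not by M2.
No shorter string lies in the difference, and cba is the lexicographically first length-3 string in L(M1) \ L(M2).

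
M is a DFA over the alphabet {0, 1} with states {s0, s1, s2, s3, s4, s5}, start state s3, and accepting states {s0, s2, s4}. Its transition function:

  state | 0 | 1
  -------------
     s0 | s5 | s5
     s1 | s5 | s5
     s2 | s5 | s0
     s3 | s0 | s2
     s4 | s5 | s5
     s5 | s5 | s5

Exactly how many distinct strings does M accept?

The useful subgraph on states {s0, s2, s3} is acyclic, so L(M) is finite; the longest accepting path visits 3 useful states, giving maximum string length 2.
Counting accepting paths from s3 by length: 2 of length 1, 1 of length 2. Total 3.

3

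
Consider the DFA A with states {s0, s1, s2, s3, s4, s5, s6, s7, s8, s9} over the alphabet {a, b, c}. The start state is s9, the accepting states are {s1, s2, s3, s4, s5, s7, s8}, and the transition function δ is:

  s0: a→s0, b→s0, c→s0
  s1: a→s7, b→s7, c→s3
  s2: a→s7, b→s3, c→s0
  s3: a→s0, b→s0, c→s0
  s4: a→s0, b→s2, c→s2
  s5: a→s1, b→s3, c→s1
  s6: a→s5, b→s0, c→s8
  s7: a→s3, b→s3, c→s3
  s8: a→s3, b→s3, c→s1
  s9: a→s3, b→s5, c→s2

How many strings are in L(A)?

29

The useful subgraph on states {s1, s2, s3, s5, s7, s9} is acyclic, so L(A) is finite; the longest accepting path visits 5 useful states, giving maximum string length 4.
Counting accepting paths from s9 by length: 3 of length 1, 5 of length 2, 9 of length 3, 12 of length 4. Total 29.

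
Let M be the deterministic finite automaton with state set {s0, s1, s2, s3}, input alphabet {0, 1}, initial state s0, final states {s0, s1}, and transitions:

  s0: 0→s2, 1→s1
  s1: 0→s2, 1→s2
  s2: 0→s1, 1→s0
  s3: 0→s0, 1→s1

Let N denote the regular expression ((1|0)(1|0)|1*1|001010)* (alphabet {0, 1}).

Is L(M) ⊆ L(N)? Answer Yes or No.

Yes

Converting the expression N to a DFA (subset construction, then merging equivalent states) gives the minimal DFA with states {n0, n1, n2}, start state n0, accepting states {n0, n2} and transitions n0: 0→n1, 1→n2; n1: 0→n0, 1→n0; n2: 0→n2, 1→n2.
Exploring the product automaton M × N from the start pair (s0, n0), following both machines on each input symbol, reaches 6 state pairs: (s0, n0), (s2, n1), (s1, n2), (s1, n0), (s2, n2), (s0, n2).
M accepts in {s0, s1} and N accepts in {n0, n2}. The reachable pairs whose M-component is accepting are (s0, n0), (s1, n2), (s1, n0), (s0, n2); in each of them the N-component is accepting too, so the product for L(M) \ L(N) (M-component accepting, N-component rejecting) has no reachable accepting pair and the difference is empty.
Hence every string in L(M) is also in L(N).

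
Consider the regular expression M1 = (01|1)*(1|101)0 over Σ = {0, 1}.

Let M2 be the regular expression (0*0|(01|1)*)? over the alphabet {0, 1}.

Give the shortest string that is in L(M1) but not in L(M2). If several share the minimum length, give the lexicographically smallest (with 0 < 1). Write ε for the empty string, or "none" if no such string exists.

The string 10 is accepted by M1 but not by M2.
No shorter string lies in the difference, and 10 is the lexicographically first length-2 string in L(M1) \ L(M2).

10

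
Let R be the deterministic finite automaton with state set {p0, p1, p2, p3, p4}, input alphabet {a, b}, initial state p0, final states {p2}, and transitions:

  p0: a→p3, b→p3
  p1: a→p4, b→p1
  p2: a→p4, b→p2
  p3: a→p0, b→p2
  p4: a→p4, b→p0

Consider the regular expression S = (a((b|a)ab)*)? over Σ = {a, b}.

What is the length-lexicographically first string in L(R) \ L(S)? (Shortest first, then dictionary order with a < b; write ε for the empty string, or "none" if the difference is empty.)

The string ab is accepted by R but not by S.
No shorter string lies in the difference, and ab is the lexicographically first length-2 string in L(R) \ L(S).

ab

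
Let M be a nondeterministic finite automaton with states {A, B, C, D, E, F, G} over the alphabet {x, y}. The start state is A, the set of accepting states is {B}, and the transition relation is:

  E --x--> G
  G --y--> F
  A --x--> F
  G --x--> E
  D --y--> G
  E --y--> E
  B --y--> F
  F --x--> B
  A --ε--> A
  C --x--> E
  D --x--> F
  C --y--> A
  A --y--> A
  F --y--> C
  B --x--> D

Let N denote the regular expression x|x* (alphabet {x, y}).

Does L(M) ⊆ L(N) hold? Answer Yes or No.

The string yxx is in L(M) but not in L(N).
So L(M) ⊄ L(N).

No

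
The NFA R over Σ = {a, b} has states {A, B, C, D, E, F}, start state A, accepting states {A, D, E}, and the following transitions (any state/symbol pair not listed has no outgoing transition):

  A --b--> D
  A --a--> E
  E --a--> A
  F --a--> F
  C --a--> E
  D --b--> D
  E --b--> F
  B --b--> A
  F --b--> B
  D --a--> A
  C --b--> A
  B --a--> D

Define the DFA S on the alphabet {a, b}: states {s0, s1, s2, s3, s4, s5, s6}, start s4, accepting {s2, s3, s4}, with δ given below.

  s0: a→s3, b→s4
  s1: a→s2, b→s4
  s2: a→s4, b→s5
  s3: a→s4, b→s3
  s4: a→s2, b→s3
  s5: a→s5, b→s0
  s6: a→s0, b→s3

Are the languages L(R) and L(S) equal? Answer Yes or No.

Yes

Exploring the product automaton R × S from the start pair (A, s4), following both machines on each input symbol, reaches 5 state pairs: (A, s4), (E, s2), (D, s3), (F, s5), (B, s0).
R accepts in {A, D, E} and S accepts in {s2, s3, s4}. In every reachable pair the two components are either both accepting — (A, s4), (E, s2), (D, s3) — or both non-accepting, so no string is accepted by exactly one of the machines: L(R) \ L(S) and L(S) \ L(R) are both empty.
Hence every string is accepted by R iff it is accepted by S, and the two languages coincide.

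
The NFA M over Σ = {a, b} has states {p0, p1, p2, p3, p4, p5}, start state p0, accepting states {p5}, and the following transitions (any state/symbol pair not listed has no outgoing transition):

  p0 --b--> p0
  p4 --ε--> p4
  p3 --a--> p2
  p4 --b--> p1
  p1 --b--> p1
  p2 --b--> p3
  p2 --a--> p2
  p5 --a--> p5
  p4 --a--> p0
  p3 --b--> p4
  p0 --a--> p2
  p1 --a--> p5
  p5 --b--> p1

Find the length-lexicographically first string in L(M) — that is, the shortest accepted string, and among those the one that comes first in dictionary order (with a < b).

A breadth-first search from p0 reaches an accepting state first via the path p0 → p2 → p3 → p4 → p1 → p5 on input abbba.
No string of length < 5 is accepted (BFS exhausts all shorter strings without reaching an accepting state), and abbba is the lexicographically least accepting string of length 5.

abbba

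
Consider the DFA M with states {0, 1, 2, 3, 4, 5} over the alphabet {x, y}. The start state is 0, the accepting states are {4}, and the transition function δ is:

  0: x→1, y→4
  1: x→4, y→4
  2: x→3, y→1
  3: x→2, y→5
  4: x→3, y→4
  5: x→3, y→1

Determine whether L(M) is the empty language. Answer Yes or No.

The string y is accepted: the run 0 → 4 ends in the accepting state 4.
Since at least one string is accepted, L(M) is not empty.

No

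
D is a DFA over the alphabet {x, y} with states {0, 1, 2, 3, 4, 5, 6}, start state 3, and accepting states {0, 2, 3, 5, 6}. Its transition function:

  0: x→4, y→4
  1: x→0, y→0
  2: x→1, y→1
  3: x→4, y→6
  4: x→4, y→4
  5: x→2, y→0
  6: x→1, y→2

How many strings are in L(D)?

The useful subgraph on states {0, 1, 2, 3, 6} is acyclic, so L(D) is finite; the longest accepting path visits 5 useful states, giving maximum string length 4.
Counting accepting paths from 3 by length: 1 of length 0, 1 of length 1, 1 of length 2, 2 of length 3, 4 of length 4. Total 9.

9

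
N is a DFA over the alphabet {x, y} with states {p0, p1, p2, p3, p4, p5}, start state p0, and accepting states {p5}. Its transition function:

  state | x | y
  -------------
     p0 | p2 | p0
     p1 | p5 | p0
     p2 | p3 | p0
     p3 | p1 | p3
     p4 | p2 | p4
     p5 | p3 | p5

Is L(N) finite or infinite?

State p0 is reachable from the start and can reach an accepting state, and it lies on the cycle p0 → p0.
Traversing that cycle any number of times yields accepted strings of unbounded length, so the language is infinite.

infinite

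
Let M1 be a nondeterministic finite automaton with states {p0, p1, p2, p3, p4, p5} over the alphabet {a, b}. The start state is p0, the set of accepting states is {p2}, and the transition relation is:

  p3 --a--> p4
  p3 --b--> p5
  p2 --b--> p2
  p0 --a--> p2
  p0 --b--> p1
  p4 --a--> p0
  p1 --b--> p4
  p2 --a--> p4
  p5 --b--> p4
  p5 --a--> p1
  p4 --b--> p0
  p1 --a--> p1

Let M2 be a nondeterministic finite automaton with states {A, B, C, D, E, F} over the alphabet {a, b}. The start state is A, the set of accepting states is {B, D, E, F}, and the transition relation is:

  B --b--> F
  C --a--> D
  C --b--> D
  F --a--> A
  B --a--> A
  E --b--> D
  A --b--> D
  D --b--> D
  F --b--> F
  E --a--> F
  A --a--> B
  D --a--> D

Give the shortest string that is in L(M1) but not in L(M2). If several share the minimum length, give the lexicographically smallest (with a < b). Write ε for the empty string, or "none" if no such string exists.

aaaa

The string aaaa is accepted by M1 but not by M2.
No shorter string lies in the difference, and aaaa is the lexicographically first length-4 string in L(M1) \ L(M2).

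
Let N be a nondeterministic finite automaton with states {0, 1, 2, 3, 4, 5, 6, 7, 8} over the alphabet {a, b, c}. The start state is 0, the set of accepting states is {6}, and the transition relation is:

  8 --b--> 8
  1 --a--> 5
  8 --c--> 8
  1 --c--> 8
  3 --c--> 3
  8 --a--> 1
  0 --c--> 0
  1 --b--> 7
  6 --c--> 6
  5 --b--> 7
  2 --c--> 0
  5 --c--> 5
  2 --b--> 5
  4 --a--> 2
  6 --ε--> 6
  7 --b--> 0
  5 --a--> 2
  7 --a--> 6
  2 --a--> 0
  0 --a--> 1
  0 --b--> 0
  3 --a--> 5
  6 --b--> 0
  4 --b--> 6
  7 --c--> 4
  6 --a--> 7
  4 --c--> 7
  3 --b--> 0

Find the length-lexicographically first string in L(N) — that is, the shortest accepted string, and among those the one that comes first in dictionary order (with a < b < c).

aba

A breadth-first search from 0 reaches an accepting state first via the path 0 → 1 → 7 → 6 on input aba.
No string of length < 3 is accepted (BFS exhausts all shorter strings without reaching an accepting state), and aba is the lexicographically least accepting string of length 3.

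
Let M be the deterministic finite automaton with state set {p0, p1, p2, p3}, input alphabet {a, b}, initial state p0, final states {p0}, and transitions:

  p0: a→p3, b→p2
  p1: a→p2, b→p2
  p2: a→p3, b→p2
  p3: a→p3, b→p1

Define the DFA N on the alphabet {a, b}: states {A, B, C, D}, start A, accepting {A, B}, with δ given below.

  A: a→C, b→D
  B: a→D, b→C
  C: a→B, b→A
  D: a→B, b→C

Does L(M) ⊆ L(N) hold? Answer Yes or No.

Yes

Exploring the product automaton M × N from the start pair (p0, A), following both machines on each input symbol, reaches 10 state pairs: (p0, A), (p3, C), (p2, D), (p3, B), (p1, A), (p2, C), (p3, D), (p1, C), (p2, A), (p2, B).
M accepts in {p0} and N accepts in {A, B}. The reachable pairs whose M-component is accepting are (p0, A); in each of them the N-component is accepting too, so the product for L(M) \ L(N) (M-component accepting, N-component rejecting) has no reachable accepting pair and the difference is empty.
Hence every string in L(M) is also in L(N).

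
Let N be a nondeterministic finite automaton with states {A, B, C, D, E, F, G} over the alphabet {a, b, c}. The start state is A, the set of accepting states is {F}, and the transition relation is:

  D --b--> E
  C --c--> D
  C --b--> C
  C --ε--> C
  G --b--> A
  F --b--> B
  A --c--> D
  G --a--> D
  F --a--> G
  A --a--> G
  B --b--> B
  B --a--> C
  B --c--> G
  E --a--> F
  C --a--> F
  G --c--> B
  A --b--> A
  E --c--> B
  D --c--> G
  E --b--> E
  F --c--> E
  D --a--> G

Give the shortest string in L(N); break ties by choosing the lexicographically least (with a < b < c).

cba

A breadth-first search from A reaches an accepting state first via the path A → D → E → F on input cba.
No string of length < 3 is accepted (BFS exhausts all shorter strings without reaching an accepting state), and cba is the lexicographically least accepting string of length 3.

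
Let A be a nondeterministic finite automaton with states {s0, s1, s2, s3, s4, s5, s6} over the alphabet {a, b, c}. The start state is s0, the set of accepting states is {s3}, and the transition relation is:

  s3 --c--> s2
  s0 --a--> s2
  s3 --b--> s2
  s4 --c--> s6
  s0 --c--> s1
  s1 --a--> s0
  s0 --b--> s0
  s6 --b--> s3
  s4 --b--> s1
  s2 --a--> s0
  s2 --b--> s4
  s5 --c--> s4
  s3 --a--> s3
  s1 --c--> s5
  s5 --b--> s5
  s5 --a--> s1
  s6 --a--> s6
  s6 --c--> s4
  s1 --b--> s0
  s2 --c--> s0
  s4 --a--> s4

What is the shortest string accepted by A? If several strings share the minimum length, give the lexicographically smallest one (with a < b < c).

abcb

A breadth-first search from s0 reaches an accepting state first via the path s0 → s2 → s4 → s6 → s3 on input abcb.
No string of length < 4 is accepted (BFS exhausts all shorter strings without reaching an accepting state), and abcb is the lexicographically least accepting string of length 4.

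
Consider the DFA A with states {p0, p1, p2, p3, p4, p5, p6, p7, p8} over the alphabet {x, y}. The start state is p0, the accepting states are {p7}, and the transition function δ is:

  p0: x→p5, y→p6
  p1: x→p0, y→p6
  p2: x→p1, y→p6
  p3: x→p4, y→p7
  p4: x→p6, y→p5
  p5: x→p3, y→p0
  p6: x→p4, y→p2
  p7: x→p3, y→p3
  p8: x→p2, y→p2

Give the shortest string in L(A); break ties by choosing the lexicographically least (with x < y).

xxy

A breadth-first search from p0 reaches an accepting state first via the path p0 → p5 → p3 → p7 on input xxy.
No string of length < 3 is accepted (BFS exhausts all shorter strings without reaching an accepting state), and xxy is the lexicographically least accepting string of length 3.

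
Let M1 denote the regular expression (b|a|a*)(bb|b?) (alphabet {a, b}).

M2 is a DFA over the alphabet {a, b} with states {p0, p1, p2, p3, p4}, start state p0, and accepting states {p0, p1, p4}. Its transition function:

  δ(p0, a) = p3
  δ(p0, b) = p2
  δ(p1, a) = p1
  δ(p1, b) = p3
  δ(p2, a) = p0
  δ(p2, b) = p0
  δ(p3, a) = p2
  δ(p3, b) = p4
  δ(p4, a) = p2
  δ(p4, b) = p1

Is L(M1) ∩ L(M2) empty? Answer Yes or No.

No

The empty string ε is accepted by both M1 and M2.
Hence L(M1) ∩ L(M2) ≠ ∅.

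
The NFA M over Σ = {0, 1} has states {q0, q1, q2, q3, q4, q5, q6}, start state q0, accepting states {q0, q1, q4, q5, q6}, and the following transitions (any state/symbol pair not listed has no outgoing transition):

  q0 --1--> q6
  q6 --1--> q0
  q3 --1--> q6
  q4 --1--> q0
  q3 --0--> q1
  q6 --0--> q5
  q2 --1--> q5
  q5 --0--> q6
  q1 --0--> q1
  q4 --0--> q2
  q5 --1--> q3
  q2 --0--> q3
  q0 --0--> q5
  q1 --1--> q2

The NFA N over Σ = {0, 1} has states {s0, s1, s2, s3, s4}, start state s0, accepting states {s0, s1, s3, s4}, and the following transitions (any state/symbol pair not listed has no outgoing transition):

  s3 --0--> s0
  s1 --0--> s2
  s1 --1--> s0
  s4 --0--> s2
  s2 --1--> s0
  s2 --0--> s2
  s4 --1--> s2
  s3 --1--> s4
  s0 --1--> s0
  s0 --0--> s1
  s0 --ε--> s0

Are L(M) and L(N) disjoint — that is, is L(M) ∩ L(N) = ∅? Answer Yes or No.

The empty string ε is accepted by both M and N.
Hence L(M) ∩ L(N) ≠ ∅.

No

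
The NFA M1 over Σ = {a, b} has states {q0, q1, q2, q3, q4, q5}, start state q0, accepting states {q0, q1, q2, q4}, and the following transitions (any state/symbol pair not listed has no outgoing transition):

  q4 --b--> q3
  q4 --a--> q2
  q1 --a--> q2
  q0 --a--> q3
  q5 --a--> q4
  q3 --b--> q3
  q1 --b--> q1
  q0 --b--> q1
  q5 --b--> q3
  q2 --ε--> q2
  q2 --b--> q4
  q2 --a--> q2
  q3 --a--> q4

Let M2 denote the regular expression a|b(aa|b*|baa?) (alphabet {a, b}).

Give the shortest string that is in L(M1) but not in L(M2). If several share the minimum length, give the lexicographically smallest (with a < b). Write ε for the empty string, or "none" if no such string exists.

ε

The empty string ε is accepted by M1 but not by M2.
Since ε is the unique shortest string, it is the required witness.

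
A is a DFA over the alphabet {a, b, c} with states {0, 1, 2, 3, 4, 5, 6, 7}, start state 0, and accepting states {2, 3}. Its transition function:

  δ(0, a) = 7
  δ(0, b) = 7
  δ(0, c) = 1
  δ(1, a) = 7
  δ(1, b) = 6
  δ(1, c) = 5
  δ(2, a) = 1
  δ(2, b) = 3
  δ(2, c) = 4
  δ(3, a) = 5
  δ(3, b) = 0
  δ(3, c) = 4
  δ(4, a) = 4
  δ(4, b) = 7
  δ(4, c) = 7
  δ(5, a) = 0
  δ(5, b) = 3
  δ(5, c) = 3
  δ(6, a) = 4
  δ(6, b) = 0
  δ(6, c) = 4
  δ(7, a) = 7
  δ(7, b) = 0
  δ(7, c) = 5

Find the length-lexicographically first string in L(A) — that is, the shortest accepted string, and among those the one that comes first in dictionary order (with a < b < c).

acb

A breadth-first search from 0 reaches an accepting state first via the path 0 → 7 → 5 → 3 on input acb.
No string of length < 3 is accepted (BFS exhausts all shorter strings without reaching an accepting state), and acb is the lexicographically least accepting string of length 3.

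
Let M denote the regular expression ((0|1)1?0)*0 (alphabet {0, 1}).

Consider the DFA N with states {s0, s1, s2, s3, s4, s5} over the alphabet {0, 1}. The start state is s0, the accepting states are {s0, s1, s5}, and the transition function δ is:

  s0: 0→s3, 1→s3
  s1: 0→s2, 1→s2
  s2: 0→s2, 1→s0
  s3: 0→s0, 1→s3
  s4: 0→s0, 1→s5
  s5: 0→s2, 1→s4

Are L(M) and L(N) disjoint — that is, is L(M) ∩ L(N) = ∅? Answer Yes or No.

Yes

Converting the expression M to a DFA (subset construction, then merging equivalent states) gives the minimal DFA with states {m0, m1, m2, m3, m4}, start state m0, accepting states {m1} and transitions m0: 0→m1, 1→m2; m1: 0→m0, 1→m3; m2: 0→m0, 1→m3; m3: 0→m0, 1→m4; m4: 0→m4, 1→m4.
Exploring the product automaton M × N from the start pair (m0, s0), following both machines on each input symbol, reaches 6 state pairs: (m0, s0), (m1, s3), (m2, s3), (m3, s3), (m4, s3), (m4, s0).
M accepts in {m1} and N accepts in {s0, s1, s5}; no reachable pair has both components accepting, so no string drives both machines to acceptance simultaneously and L(M) ∩ L(N) = ∅.
So no string is accepted by both, and the intersection is empty.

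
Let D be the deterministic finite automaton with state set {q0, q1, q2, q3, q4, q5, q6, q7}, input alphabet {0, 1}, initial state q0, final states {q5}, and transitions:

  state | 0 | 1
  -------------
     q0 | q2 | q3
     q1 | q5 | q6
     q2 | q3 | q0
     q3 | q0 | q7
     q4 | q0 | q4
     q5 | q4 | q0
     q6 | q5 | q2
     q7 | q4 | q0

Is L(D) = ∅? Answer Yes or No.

The states reachable from the start state are {q0, q2, q3, q4, q7}.
None of the accepting states {q5} is reachable, so no string is accepted and L(D) = ∅.

Yes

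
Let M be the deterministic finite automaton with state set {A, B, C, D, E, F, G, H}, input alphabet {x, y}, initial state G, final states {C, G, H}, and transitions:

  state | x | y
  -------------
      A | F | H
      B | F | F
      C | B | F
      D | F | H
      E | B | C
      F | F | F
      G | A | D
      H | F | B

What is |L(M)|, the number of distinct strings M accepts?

3

The useful subgraph on states {A, D, G, H} is acyclic, so L(M) is finite; the longest accepting path visits 3 useful states, giving maximum string length 2.
Counting accepting paths from G by length: 1 of length 0, 2 of length 2. Total 3.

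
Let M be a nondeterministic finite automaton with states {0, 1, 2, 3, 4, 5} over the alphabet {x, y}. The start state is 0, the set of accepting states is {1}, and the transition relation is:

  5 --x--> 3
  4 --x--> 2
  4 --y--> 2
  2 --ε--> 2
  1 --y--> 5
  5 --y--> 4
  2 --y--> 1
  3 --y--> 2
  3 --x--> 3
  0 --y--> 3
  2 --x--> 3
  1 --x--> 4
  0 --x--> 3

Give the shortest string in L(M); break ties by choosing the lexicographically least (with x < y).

xyy

A breadth-first search from 0 reaches an accepting state first via the path 0 → 3 → 2 → 1 on input xyy.
No string of length < 3 is accepted (BFS exhausts all shorter strings without reaching an accepting state), and xyy is the lexicographically least accepting string of length 3.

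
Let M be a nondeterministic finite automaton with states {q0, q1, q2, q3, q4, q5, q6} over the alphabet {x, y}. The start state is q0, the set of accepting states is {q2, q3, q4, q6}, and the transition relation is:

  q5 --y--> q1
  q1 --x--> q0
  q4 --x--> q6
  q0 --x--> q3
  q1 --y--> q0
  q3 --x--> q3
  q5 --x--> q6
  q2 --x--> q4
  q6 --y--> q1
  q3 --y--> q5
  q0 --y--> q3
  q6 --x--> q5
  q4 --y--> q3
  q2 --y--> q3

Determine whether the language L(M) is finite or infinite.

infinite

State q3 is reachable from the start and can reach an accepting state, and it lies on the cycle q3 → q3.
Traversing that cycle any number of times yields accepted strings of unbounded length, so the language is infinite.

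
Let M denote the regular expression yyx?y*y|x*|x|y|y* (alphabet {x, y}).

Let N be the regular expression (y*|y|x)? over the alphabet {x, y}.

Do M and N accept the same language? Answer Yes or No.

The string xx is accepted by M but rejected by N.
So L(M) ≠ L(N).

No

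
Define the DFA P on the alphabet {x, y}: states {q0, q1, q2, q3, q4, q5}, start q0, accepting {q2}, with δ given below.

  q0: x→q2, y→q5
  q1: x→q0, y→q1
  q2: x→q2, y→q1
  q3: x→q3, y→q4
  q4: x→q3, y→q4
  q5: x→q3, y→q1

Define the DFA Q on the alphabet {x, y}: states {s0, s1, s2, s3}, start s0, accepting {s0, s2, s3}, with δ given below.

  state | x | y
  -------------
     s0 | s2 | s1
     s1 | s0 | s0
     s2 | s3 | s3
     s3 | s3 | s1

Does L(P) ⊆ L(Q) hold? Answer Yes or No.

Yes

Exploring the product automaton P × Q from the start pair (q0, s0), following both machines on each input symbol, reaches 16 state pairs: (q0, s0), (q2, s2), (q5, s1), (q2, s3), (q1, s3), (q3, s0), (q1, s0), (q1, s1), (q0, s3), (q3, s2), (q4, s1), (q0, s2), (q3, s3), (q4, s3), (q4, s0), (q5, s3).
P accepts in {q2} and Q accepts in {s0, s2, s3}. The reachable pairs whose P-component is accepting are (q2, s2), (q2, s3); in each of them the Q-component is accepting too, so the product for L(P) \ L(Q) (P-component accepting, Q-component rejecting) has no reachable accepting pair and the difference is empty.
Hence every string in L(P) is also in L(Q).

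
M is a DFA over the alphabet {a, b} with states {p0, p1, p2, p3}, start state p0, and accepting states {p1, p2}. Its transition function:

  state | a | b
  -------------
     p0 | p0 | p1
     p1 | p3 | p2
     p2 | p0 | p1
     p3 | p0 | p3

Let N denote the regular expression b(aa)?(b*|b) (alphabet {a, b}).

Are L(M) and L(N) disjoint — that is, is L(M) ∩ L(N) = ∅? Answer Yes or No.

No

The string b is accepted by both M and N.
Hence L(M) ∩ L(N) ≠ ∅.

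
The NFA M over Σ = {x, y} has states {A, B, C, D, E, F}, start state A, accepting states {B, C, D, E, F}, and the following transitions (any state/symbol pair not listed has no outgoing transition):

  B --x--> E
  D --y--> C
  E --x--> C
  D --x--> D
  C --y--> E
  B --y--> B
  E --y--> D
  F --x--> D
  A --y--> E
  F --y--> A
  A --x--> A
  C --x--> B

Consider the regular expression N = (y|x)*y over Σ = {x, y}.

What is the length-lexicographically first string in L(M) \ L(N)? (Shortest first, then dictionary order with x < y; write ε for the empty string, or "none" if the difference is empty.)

yx

The string yx is accepted by M but not by N.
No shorter string lies in the difference, and yx is the lexicographically first length-2 string in L(M) \ L(N).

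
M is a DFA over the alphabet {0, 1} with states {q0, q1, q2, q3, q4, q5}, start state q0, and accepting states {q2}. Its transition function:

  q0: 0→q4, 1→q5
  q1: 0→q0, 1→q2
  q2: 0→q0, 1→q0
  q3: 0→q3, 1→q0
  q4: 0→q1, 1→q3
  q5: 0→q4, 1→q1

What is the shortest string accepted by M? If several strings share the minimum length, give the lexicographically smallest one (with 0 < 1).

A breadth-first search from q0 reaches an accepting state first via the path q0 → q4 → q1 → q2 on input 001.
No string of length < 3 is accepted (BFS exhausts all shorter strings without reaching an accepting state), and 001 is the lexicographically least accepting string of length 3.

001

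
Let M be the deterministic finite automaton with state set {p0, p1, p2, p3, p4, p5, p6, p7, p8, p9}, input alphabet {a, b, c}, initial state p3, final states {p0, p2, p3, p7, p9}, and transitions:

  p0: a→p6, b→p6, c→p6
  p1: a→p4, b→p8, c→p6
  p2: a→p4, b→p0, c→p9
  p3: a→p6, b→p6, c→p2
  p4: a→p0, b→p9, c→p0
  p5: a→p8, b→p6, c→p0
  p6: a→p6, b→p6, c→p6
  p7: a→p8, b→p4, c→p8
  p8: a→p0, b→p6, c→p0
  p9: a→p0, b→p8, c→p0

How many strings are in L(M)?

15

The useful subgraph on states {p0, p2, p3, p4, p8, p9} is acyclic, so L(M) is finite; the longest accepting path visits 6 useful states, giving maximum string length 5.
Counting accepting paths from p3 by length: 1 of length 0, 1 of length 1, 2 of length 2, 5 of length 3, 4 of length 4, 2 of length 5. Total 15.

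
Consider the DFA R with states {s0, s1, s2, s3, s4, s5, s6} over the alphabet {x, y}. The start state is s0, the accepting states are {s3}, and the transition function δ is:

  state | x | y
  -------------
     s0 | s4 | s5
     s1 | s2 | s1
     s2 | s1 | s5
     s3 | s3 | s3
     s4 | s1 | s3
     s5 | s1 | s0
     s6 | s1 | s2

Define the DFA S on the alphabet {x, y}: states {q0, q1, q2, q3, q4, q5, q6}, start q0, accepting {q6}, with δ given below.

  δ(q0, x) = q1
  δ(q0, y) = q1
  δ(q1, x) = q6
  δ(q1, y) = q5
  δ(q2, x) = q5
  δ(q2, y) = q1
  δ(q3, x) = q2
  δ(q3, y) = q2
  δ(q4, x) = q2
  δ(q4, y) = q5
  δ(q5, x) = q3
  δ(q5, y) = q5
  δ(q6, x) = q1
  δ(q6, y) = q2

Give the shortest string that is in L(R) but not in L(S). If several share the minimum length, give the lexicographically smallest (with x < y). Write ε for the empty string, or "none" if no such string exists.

xy

The string xy is accepted by R but not by S.
No shorter string lies in the difference, and xy is the lexicographically first length-2 string in L(R) \ L(S).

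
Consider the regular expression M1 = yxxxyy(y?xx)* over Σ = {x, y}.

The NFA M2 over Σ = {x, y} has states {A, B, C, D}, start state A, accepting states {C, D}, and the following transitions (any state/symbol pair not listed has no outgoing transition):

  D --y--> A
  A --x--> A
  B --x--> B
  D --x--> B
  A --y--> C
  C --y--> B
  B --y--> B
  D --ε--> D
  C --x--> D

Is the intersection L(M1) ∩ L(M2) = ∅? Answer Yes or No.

Yes

Converting the expression M1 to a DFA (subset construction, then merging equivalent states) gives the minimal DFA with states {r0, r1, r2, r3, r4, r5, r6, r7, r8, r9}, start state r0, accepting states {r7} and transitions r0: x→r1, y→r2; r1: x→r1, y→r1; r2: x→r3, y→r1; r3: x→r4, y→r1; r4: x→r5, y→r1; r5: x→r1, y→r6; r6: x→r1, y→r7; r7: x→r8, y→r9; r8: x→r7, y→r1; r9: x→r8, y→r1.
Exploring the product automaton M1 × M2 from the start pair (r0, A), following both machines on each input symbol, reaches 13 state pairs: (r0, A), (r1, A), (r2, C), (r1, C), (r3, D), (r1, B), (r1, D), (r4, B), (r5, B), (r6, B), (r7, B), (r8, B), (r9, B).
M1 accepts in {r7} and M2 accepts in {C, D}; no reachable pair has both components accepting, so no string drives both machines to acceptance simultaneously and L(M1) ∩ L(M2) = ∅.
So no string is accepted by both, and the intersection is empty.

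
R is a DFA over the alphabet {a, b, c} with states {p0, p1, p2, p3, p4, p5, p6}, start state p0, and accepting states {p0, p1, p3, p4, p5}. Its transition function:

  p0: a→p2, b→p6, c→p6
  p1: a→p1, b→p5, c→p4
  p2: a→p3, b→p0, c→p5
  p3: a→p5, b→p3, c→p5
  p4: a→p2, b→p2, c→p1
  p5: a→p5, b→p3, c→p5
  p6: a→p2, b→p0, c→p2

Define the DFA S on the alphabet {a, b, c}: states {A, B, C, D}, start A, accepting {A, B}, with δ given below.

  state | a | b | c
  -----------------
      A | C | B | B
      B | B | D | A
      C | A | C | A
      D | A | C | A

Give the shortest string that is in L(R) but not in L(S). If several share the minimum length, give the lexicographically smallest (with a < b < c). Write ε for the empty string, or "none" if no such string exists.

The string ab is accepted by R but not by S.
No shorter string lies in the difference, and ab is the lexicographically first length-2 string in L(R) \ L(S).

ab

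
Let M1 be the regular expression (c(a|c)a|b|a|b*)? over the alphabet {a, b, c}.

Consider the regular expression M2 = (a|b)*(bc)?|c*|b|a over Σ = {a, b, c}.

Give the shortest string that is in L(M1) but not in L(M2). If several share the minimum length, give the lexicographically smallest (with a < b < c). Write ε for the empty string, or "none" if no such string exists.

caa

The string caa is accepted by M1 but not by M2.
No shorter string lies in the difference, and caa is the lexicographically first length-3 string in L(M1) \ L(M2).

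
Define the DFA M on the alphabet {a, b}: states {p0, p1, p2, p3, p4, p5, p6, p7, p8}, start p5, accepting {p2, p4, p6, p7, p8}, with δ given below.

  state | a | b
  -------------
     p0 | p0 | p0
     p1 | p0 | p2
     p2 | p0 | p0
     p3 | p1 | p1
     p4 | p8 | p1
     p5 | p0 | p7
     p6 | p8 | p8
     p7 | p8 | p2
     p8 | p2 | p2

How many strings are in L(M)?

The useful subgraph on states {p2, p5, p7, p8} is acyclic, so L(M) is finite; the longest accepting path visits 4 useful states, giving maximum string length 3.
Counting accepting paths from p5 by length: 1 of length 1, 2 of length 2, 2 of length 3. Total 5.

5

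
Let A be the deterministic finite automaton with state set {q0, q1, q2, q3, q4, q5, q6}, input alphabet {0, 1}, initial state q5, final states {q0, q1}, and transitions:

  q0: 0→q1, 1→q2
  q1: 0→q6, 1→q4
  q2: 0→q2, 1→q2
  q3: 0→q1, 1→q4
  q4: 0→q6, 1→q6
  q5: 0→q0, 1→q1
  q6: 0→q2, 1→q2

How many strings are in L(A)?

The useful subgraph on states {q0, q1, q5} is acyclic, so L(A) is finite; the longest accepting path visits 3 useful states, giving maximum string length 2.
Counting accepting paths from q5 by length: 2 of length 1, 1 of length 2. Total 3.

3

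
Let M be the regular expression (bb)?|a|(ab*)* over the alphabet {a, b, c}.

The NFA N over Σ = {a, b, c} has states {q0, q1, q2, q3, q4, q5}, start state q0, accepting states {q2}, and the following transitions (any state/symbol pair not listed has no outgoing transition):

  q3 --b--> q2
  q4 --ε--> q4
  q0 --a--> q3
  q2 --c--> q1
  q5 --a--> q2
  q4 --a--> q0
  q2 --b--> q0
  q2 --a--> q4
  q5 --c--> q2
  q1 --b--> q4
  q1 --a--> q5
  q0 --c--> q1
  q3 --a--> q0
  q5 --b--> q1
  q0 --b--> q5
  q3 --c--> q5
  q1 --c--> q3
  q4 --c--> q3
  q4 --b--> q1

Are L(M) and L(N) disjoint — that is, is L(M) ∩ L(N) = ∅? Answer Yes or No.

The string ab is accepted by both M and N.
Hence L(M) ∩ L(N) ≠ ∅.

No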